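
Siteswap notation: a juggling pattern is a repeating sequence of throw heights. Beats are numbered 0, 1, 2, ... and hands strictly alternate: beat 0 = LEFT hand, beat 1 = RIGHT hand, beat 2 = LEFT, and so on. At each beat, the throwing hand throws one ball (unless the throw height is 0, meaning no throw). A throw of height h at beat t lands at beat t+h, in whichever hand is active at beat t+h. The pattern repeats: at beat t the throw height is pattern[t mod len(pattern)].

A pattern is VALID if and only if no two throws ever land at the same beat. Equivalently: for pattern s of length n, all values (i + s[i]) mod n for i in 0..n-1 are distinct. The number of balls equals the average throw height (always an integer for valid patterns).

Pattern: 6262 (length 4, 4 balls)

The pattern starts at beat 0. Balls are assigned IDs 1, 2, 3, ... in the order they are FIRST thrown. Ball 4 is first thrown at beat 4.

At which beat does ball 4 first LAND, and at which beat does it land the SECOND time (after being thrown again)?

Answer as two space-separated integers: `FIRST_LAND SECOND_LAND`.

Beat 0 (L): throw ball1 h=6 -> lands@6:L; in-air after throw: [b1@6:L]
Beat 1 (R): throw ball2 h=2 -> lands@3:R; in-air after throw: [b2@3:R b1@6:L]
Beat 2 (L): throw ball3 h=6 -> lands@8:L; in-air after throw: [b2@3:R b1@6:L b3@8:L]
Beat 3 (R): throw ball2 h=2 -> lands@5:R; in-air after throw: [b2@5:R b1@6:L b3@8:L]
Beat 4 (L): throw ball4 h=6 -> lands@10:L; in-air after throw: [b2@5:R b1@6:L b3@8:L b4@10:L]
Beat 5 (R): throw ball2 h=2 -> lands@7:R; in-air after throw: [b1@6:L b2@7:R b3@8:L b4@10:L]
Beat 6 (L): throw ball1 h=6 -> lands@12:L; in-air after throw: [b2@7:R b3@8:L b4@10:L b1@12:L]
Beat 7 (R): throw ball2 h=2 -> lands@9:R; in-air after throw: [b3@8:L b2@9:R b4@10:L b1@12:L]
Beat 8 (L): throw ball3 h=6 -> lands@14:L; in-air after throw: [b2@9:R b4@10:L b1@12:L b3@14:L]
Beat 9 (R): throw ball2 h=2 -> lands@11:R; in-air after throw: [b4@10:L b2@11:R b1@12:L b3@14:L]
Beat 10 (L): throw ball4 h=6 -> lands@16:L; in-air after throw: [b2@11:R b1@12:L b3@14:L b4@16:L]
Beat 11 (R): throw ball2 h=2 -> lands@13:R; in-air after throw: [b1@12:L b2@13:R b3@14:L b4@16:L]
Beat 12 (L): throw ball1 h=6 -> lands@18:L; in-air after throw: [b2@13:R b3@14:L b4@16:L b1@18:L]
Beat 13 (R): throw ball2 h=2 -> lands@15:R; in-air after throw: [b3@14:L b2@15:R b4@16:L b1@18:L]
Beat 14 (L): throw ball3 h=6 -> lands@20:L; in-air after throw: [b2@15:R b4@16:L b1@18:L b3@20:L]
Beat 15 (R): throw ball2 h=2 -> lands@17:R; in-air after throw: [b4@16:L b2@17:R b1@18:L b3@20:L]
Beat 16 (L): throw ball4 h=6 -> lands@22:L; in-air after throw: [b2@17:R b1@18:L b3@20:L b4@22:L]
Ball 4: thrown@4 h=6 -> first land @10; rethrown@10 h=6 -> second land @16

Answer: 10 16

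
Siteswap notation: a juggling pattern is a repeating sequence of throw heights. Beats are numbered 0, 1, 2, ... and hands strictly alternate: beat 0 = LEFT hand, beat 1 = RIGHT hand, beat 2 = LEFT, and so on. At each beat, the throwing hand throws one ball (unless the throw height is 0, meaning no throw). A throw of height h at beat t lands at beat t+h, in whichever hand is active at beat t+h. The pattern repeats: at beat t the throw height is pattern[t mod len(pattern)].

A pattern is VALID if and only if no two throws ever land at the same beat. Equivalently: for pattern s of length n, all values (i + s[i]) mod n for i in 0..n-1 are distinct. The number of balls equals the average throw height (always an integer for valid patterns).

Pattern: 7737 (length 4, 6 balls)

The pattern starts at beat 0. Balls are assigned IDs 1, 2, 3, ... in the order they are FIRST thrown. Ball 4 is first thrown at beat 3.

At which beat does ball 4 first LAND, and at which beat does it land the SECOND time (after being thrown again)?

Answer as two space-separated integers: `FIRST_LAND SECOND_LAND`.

Beat 0 (L): throw ball1 h=7 -> lands@7:R; in-air after throw: [b1@7:R]
Beat 1 (R): throw ball2 h=7 -> lands@8:L; in-air after throw: [b1@7:R b2@8:L]
Beat 2 (L): throw ball3 h=3 -> lands@5:R; in-air after throw: [b3@5:R b1@7:R b2@8:L]
Beat 3 (R): throw ball4 h=7 -> lands@10:L; in-air after throw: [b3@5:R b1@7:R b2@8:L b4@10:L]
Beat 4 (L): throw ball5 h=7 -> lands@11:R; in-air after throw: [b3@5:R b1@7:R b2@8:L b4@10:L b5@11:R]
Beat 5 (R): throw ball3 h=7 -> lands@12:L; in-air after throw: [b1@7:R b2@8:L b4@10:L b5@11:R b3@12:L]
Beat 6 (L): throw ball6 h=3 -> lands@9:R; in-air after throw: [b1@7:R b2@8:L b6@9:R b4@10:L b5@11:R b3@12:L]
Beat 7 (R): throw ball1 h=7 -> lands@14:L; in-air after throw: [b2@8:L b6@9:R b4@10:L b5@11:R b3@12:L b1@14:L]
Beat 8 (L): throw ball2 h=7 -> lands@15:R; in-air after throw: [b6@9:R b4@10:L b5@11:R b3@12:L b1@14:L b2@15:R]
Beat 9 (R): throw ball6 h=7 -> lands@16:L; in-air after throw: [b4@10:L b5@11:R b3@12:L b1@14:L b2@15:R b6@16:L]
Beat 10 (L): throw ball4 h=3 -> lands@13:R; in-air after throw: [b5@11:R b3@12:L b4@13:R b1@14:L b2@15:R b6@16:L]
Beat 11 (R): throw ball5 h=7 -> lands@18:L; in-air after throw: [b3@12:L b4@13:R b1@14:L b2@15:R b6@16:L b5@18:L]
Beat 12 (L): throw ball3 h=7 -> lands@19:R; in-air after throw: [b4@13:R b1@14:L b2@15:R b6@16:L b5@18:L b3@19:R]
Beat 13 (R): throw ball4 h=7 -> lands@20:L; in-air after throw: [b1@14:L b2@15:R b6@16:L b5@18:L b3@19:R b4@20:L]
Ball 4: thrown@3 h=7 -> first land @10; rethrown@10 h=3 -> second land @13

Answer: 10 13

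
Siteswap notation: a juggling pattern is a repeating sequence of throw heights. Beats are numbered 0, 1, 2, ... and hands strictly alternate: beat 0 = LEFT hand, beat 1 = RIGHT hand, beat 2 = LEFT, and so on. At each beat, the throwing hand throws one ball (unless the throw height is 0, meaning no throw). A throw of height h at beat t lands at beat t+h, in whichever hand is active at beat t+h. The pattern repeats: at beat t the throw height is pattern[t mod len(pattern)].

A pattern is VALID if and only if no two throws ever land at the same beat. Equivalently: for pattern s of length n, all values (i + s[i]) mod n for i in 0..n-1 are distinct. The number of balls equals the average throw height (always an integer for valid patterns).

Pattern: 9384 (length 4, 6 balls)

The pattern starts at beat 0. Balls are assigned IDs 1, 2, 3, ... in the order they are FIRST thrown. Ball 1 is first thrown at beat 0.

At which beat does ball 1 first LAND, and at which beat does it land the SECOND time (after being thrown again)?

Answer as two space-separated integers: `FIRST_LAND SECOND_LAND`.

Beat 0 (L): throw ball1 h=9 -> lands@9:R; in-air after throw: [b1@9:R]
Beat 1 (R): throw ball2 h=3 -> lands@4:L; in-air after throw: [b2@4:L b1@9:R]
Beat 2 (L): throw ball3 h=8 -> lands@10:L; in-air after throw: [b2@4:L b1@9:R b3@10:L]
Beat 3 (R): throw ball4 h=4 -> lands@7:R; in-air after throw: [b2@4:L b4@7:R b1@9:R b3@10:L]
Beat 4 (L): throw ball2 h=9 -> lands@13:R; in-air after throw: [b4@7:R b1@9:R b3@10:L b2@13:R]
Beat 5 (R): throw ball5 h=3 -> lands@8:L; in-air after throw: [b4@7:R b5@8:L b1@9:R b3@10:L b2@13:R]
Beat 6 (L): throw ball6 h=8 -> lands@14:L; in-air after throw: [b4@7:R b5@8:L b1@9:R b3@10:L b2@13:R b6@14:L]
Beat 7 (R): throw ball4 h=4 -> lands@11:R; in-air after throw: [b5@8:L b1@9:R b3@10:L b4@11:R b2@13:R b6@14:L]
Beat 8 (L): throw ball5 h=9 -> lands@17:R; in-air after throw: [b1@9:R b3@10:L b4@11:R b2@13:R b6@14:L b5@17:R]
Beat 9 (R): throw ball1 h=3 -> lands@12:L; in-air after throw: [b3@10:L b4@11:R b1@12:L b2@13:R b6@14:L b5@17:R]
Beat 10 (L): throw ball3 h=8 -> lands@18:L; in-air after throw: [b4@11:R b1@12:L b2@13:R b6@14:L b5@17:R b3@18:L]
Beat 11 (R): throw ball4 h=4 -> lands@15:R; in-air after throw: [b1@12:L b2@13:R b6@14:L b4@15:R b5@17:R b3@18:L]
Beat 12 (L): throw ball1 h=9 -> lands@21:R; in-air after throw: [b2@13:R b6@14:L b4@15:R b5@17:R b3@18:L b1@21:R]
Ball 1: thrown@0 h=9 -> first land @9; rethrown@9 h=3 -> second land @12

Answer: 9 12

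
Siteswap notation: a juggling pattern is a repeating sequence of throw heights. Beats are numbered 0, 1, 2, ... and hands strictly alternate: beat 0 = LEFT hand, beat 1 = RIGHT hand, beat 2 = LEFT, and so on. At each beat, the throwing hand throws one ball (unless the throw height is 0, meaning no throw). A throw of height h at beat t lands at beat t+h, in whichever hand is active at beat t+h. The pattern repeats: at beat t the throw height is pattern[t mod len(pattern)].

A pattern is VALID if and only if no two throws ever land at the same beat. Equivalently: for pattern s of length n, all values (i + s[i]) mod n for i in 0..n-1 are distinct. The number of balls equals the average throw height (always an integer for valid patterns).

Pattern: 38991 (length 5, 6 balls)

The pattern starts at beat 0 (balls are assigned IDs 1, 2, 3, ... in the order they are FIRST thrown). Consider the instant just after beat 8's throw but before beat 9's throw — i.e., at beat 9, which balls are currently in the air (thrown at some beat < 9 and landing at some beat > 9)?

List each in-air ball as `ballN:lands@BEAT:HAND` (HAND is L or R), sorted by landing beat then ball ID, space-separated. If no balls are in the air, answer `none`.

Beat 0 (L): throw ball1 h=3 -> lands@3:R; in-air after throw: [b1@3:R]
Beat 1 (R): throw ball2 h=8 -> lands@9:R; in-air after throw: [b1@3:R b2@9:R]
Beat 2 (L): throw ball3 h=9 -> lands@11:R; in-air after throw: [b1@3:R b2@9:R b3@11:R]
Beat 3 (R): throw ball1 h=9 -> lands@12:L; in-air after throw: [b2@9:R b3@11:R b1@12:L]
Beat 4 (L): throw ball4 h=1 -> lands@5:R; in-air after throw: [b4@5:R b2@9:R b3@11:R b1@12:L]
Beat 5 (R): throw ball4 h=3 -> lands@8:L; in-air after throw: [b4@8:L b2@9:R b3@11:R b1@12:L]
Beat 6 (L): throw ball5 h=8 -> lands@14:L; in-air after throw: [b4@8:L b2@9:R b3@11:R b1@12:L b5@14:L]
Beat 7 (R): throw ball6 h=9 -> lands@16:L; in-air after throw: [b4@8:L b2@9:R b3@11:R b1@12:L b5@14:L b6@16:L]
Beat 8 (L): throw ball4 h=9 -> lands@17:R; in-air after throw: [b2@9:R b3@11:R b1@12:L b5@14:L b6@16:L b4@17:R]
Beat 9 (R): throw ball2 h=1 -> lands@10:L; in-air after throw: [b2@10:L b3@11:R b1@12:L b5@14:L b6@16:L b4@17:R]

Answer: ball3:lands@11:R ball1:lands@12:L ball5:lands@14:L ball6:lands@16:L ball4:lands@17:R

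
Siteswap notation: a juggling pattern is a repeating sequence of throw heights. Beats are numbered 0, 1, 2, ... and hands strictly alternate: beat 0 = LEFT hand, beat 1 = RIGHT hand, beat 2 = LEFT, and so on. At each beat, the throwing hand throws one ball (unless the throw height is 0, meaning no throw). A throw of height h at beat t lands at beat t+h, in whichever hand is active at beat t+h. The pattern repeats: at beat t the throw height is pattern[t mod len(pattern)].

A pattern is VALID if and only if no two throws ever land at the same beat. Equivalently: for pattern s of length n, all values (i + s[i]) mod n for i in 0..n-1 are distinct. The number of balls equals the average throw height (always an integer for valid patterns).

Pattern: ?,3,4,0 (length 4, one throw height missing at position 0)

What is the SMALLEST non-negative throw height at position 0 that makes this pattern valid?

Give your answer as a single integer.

Answer: 1

Derivation:
i=0: s[i]=? (unknown)
i=1: (1 + 3) mod 4 = 0
i=2: (2 + 4) mod 4 = 2
i=3: (3 + 0) mod 4 = 3
Known residues: [0, 2, 3]; need a permutation of 0..3, so missing residue r = 1
Need (0 + s) mod 4 = 1; smallest s = (1 - 0) mod 4 = 1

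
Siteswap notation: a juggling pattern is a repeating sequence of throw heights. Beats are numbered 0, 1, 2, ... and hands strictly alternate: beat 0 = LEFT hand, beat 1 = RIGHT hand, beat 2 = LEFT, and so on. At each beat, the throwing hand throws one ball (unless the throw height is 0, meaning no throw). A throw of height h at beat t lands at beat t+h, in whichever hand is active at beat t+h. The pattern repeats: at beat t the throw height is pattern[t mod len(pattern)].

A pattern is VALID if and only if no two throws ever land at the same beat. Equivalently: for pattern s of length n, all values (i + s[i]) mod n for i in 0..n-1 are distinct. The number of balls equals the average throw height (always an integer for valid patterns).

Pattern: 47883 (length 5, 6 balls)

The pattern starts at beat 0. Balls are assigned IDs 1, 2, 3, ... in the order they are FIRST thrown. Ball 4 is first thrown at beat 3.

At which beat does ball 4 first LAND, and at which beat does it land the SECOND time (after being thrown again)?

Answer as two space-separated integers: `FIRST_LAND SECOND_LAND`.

Beat 0 (L): throw ball1 h=4 -> lands@4:L; in-air after throw: [b1@4:L]
Beat 1 (R): throw ball2 h=7 -> lands@8:L; in-air after throw: [b1@4:L b2@8:L]
Beat 2 (L): throw ball3 h=8 -> lands@10:L; in-air after throw: [b1@4:L b2@8:L b3@10:L]
Beat 3 (R): throw ball4 h=8 -> lands@11:R; in-air after throw: [b1@4:L b2@8:L b3@10:L b4@11:R]
Beat 4 (L): throw ball1 h=3 -> lands@7:R; in-air after throw: [b1@7:R b2@8:L b3@10:L b4@11:R]
Beat 5 (R): throw ball5 h=4 -> lands@9:R; in-air after throw: [b1@7:R b2@8:L b5@9:R b3@10:L b4@11:R]
Beat 6 (L): throw ball6 h=7 -> lands@13:R; in-air after throw: [b1@7:R b2@8:L b5@9:R b3@10:L b4@11:R b6@13:R]
Beat 7 (R): throw ball1 h=8 -> lands@15:R; in-air after throw: [b2@8:L b5@9:R b3@10:L b4@11:R b6@13:R b1@15:R]
Beat 8 (L): throw ball2 h=8 -> lands@16:L; in-air after throw: [b5@9:R b3@10:L b4@11:R b6@13:R b1@15:R b2@16:L]
Beat 9 (R): throw ball5 h=3 -> lands@12:L; in-air after throw: [b3@10:L b4@11:R b5@12:L b6@13:R b1@15:R b2@16:L]
Beat 10 (L): throw ball3 h=4 -> lands@14:L; in-air after throw: [b4@11:R b5@12:L b6@13:R b3@14:L b1@15:R b2@16:L]
Beat 11 (R): throw ball4 h=7 -> lands@18:L; in-air after throw: [b5@12:L b6@13:R b3@14:L b1@15:R b2@16:L b4@18:L]
Beat 12 (L): throw ball5 h=8 -> lands@20:L; in-air after throw: [b6@13:R b3@14:L b1@15:R b2@16:L b4@18:L b5@20:L]
Beat 13 (R): throw ball6 h=8 -> lands@21:R; in-air after throw: [b3@14:L b1@15:R b2@16:L b4@18:L b5@20:L b6@21:R]
Beat 14 (L): throw ball3 h=3 -> lands@17:R; in-air after throw: [b1@15:R b2@16:L b3@17:R b4@18:L b5@20:L b6@21:R]
Ball 4: thrown@3 h=8 -> first land @11; rethrown@11 h=7 -> second land @18

Answer: 11 18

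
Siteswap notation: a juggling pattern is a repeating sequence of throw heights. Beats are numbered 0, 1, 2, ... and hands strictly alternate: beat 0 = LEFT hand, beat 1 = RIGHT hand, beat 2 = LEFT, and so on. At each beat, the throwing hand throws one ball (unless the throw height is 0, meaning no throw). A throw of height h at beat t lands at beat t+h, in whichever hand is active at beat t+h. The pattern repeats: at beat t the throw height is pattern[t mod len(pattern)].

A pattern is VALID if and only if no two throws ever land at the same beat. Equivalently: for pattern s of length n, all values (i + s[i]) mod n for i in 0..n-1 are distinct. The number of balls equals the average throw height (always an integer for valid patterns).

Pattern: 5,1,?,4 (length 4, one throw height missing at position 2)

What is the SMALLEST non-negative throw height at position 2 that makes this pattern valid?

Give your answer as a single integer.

Answer: 2

Derivation:
i=0: (0 + 5) mod 4 = 1
i=1: (1 + 1) mod 4 = 2
i=2: s[i]=? (unknown)
i=3: (3 + 4) mod 4 = 3
Known residues: [1, 2, 3]; need a permutation of 0..3, so missing residue r = 0
Need (2 + s) mod 4 = 0; smallest s = (0 - 2) mod 4 = 2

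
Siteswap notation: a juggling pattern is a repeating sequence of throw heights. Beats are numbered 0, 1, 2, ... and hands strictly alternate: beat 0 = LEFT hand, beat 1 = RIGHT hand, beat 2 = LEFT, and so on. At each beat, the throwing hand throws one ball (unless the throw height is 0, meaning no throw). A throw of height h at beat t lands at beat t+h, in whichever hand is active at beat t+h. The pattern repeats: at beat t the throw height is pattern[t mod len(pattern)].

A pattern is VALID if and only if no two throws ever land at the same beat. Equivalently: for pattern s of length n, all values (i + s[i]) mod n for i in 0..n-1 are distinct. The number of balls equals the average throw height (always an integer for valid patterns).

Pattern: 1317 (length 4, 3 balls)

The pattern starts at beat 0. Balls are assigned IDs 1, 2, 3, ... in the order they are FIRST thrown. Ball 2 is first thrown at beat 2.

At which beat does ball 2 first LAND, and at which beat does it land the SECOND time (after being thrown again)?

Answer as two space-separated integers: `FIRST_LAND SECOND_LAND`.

Answer: 3 10

Derivation:
Beat 0 (L): throw ball1 h=1 -> lands@1:R; in-air after throw: [b1@1:R]
Beat 1 (R): throw ball1 h=3 -> lands@4:L; in-air after throw: [b1@4:L]
Beat 2 (L): throw ball2 h=1 -> lands@3:R; in-air after throw: [b2@3:R b1@4:L]
Beat 3 (R): throw ball2 h=7 -> lands@10:L; in-air after throw: [b1@4:L b2@10:L]
Beat 4 (L): throw ball1 h=1 -> lands@5:R; in-air after throw: [b1@5:R b2@10:L]
Beat 5 (R): throw ball1 h=3 -> lands@8:L; in-air after throw: [b1@8:L b2@10:L]
Beat 6 (L): throw ball3 h=1 -> lands@7:R; in-air after throw: [b3@7:R b1@8:L b2@10:L]
Beat 7 (R): throw ball3 h=7 -> lands@14:L; in-air after throw: [b1@8:L b2@10:L b3@14:L]
Beat 8 (L): throw ball1 h=1 -> lands@9:R; in-air after throw: [b1@9:R b2@10:L b3@14:L]
Beat 9 (R): throw ball1 h=3 -> lands@12:L; in-air after throw: [b2@10:L b1@12:L b3@14:L]
Beat 10 (L): throw ball2 h=1 -> lands@11:R; in-air after throw: [b2@11:R b1@12:L b3@14:L]
Ball 2: thrown@2 h=1 -> first land @3; rethrown@3 h=7 -> second land @10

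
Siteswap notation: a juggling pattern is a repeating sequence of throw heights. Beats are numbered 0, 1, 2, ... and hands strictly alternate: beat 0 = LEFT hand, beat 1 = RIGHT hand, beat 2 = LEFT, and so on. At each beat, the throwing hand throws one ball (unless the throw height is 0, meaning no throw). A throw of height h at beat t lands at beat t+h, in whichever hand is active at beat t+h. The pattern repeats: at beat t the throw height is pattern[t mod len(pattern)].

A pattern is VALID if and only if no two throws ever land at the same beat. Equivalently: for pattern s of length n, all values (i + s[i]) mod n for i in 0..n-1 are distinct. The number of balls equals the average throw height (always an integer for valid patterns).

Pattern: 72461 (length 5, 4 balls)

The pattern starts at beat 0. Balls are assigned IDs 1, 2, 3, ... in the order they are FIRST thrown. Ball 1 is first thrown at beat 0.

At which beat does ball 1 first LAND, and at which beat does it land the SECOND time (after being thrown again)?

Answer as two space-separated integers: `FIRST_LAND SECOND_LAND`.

Beat 0 (L): throw ball1 h=7 -> lands@7:R; in-air after throw: [b1@7:R]
Beat 1 (R): throw ball2 h=2 -> lands@3:R; in-air after throw: [b2@3:R b1@7:R]
Beat 2 (L): throw ball3 h=4 -> lands@6:L; in-air after throw: [b2@3:R b3@6:L b1@7:R]
Beat 3 (R): throw ball2 h=6 -> lands@9:R; in-air after throw: [b3@6:L b1@7:R b2@9:R]
Beat 4 (L): throw ball4 h=1 -> lands@5:R; in-air after throw: [b4@5:R b3@6:L b1@7:R b2@9:R]
Beat 5 (R): throw ball4 h=7 -> lands@12:L; in-air after throw: [b3@6:L b1@7:R b2@9:R b4@12:L]
Beat 6 (L): throw ball3 h=2 -> lands@8:L; in-air after throw: [b1@7:R b3@8:L b2@9:R b4@12:L]
Beat 7 (R): throw ball1 h=4 -> lands@11:R; in-air after throw: [b3@8:L b2@9:R b1@11:R b4@12:L]
Beat 8 (L): throw ball3 h=6 -> lands@14:L; in-air after throw: [b2@9:R b1@11:R b4@12:L b3@14:L]
Beat 9 (R): throw ball2 h=1 -> lands@10:L; in-air after throw: [b2@10:L b1@11:R b4@12:L b3@14:L]
Beat 10 (L): throw ball2 h=7 -> lands@17:R; in-air after throw: [b1@11:R b4@12:L b3@14:L b2@17:R]
Beat 11 (R): throw ball1 h=2 -> lands@13:R; in-air after throw: [b4@12:L b1@13:R b3@14:L b2@17:R]
Ball 1: thrown@0 h=7 -> first land @7; rethrown@7 h=4 -> second land @11

Answer: 7 11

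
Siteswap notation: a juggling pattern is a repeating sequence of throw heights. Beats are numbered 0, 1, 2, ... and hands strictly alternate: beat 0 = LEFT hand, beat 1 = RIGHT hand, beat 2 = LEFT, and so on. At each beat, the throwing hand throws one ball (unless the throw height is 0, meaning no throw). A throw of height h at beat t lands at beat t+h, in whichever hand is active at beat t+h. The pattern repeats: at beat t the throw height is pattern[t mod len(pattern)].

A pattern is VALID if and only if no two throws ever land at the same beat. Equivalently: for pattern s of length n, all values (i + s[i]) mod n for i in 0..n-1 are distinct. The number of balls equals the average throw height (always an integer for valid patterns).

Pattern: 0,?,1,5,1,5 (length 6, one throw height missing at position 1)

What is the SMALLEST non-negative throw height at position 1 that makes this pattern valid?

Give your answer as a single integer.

i=0: (0 + 0) mod 6 = 0
i=1: s[i]=? (unknown)
i=2: (2 + 1) mod 6 = 3
i=3: (3 + 5) mod 6 = 2
i=4: (4 + 1) mod 6 = 5
i=5: (5 + 5) mod 6 = 4
Known residues: [0, 2, 3, 4, 5]; need a permutation of 0..5, so missing residue r = 1
Need (1 + s) mod 6 = 1; smallest s = (1 - 1) mod 6 = 0

Answer: 0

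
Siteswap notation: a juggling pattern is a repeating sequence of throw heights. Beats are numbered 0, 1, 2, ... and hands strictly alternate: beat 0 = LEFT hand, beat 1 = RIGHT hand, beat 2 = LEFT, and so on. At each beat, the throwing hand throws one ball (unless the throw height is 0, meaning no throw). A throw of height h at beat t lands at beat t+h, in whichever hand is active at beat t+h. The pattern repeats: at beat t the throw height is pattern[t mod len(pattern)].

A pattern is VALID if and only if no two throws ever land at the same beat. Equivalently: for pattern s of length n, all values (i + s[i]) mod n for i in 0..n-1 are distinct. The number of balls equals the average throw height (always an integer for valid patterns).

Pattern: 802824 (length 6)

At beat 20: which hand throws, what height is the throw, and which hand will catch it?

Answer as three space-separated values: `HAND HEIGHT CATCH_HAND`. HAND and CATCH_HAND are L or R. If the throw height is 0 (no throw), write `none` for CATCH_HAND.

Beat 20: 20 mod 2 = 0, so hand = L
Throw height = pattern[20 mod 6] = pattern[2] = 2
Lands at beat 20+2=22, 22 mod 2 = 0, so catch hand = L

Answer: L 2 L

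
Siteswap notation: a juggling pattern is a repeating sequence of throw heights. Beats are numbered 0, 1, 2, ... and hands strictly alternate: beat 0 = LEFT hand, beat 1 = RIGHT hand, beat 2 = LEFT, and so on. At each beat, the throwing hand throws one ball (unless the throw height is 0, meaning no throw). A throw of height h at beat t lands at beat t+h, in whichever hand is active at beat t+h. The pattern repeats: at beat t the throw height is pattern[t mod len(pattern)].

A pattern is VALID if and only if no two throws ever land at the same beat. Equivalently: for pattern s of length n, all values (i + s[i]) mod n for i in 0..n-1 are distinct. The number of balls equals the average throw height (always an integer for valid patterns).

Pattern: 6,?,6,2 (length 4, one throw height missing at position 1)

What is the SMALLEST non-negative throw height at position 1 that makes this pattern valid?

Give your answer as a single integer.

i=0: (0 + 6) mod 4 = 2
i=1: s[i]=? (unknown)
i=2: (2 + 6) mod 4 = 0
i=3: (3 + 2) mod 4 = 1
Known residues: [0, 1, 2]; need a permutation of 0..3, so missing residue r = 3
Need (1 + s) mod 4 = 3; smallest s = (3 - 1) mod 4 = 2

Answer: 2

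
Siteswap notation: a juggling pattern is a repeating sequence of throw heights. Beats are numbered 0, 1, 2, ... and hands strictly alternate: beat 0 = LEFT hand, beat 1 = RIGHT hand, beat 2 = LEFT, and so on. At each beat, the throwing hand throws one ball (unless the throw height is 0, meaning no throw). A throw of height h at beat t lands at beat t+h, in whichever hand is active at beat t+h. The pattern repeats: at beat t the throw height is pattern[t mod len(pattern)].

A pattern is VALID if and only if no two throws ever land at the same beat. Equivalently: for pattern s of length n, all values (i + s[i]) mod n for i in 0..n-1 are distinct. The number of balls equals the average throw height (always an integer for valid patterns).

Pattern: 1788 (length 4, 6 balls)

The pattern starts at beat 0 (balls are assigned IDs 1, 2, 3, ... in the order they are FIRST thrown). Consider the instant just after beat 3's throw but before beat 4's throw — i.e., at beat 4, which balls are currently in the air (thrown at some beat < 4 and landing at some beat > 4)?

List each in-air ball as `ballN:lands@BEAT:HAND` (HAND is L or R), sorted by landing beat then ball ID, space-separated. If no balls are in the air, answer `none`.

Beat 0 (L): throw ball1 h=1 -> lands@1:R; in-air after throw: [b1@1:R]
Beat 1 (R): throw ball1 h=7 -> lands@8:L; in-air after throw: [b1@8:L]
Beat 2 (L): throw ball2 h=8 -> lands@10:L; in-air after throw: [b1@8:L b2@10:L]
Beat 3 (R): throw ball3 h=8 -> lands@11:R; in-air after throw: [b1@8:L b2@10:L b3@11:R]
Beat 4 (L): throw ball4 h=1 -> lands@5:R; in-air after throw: [b4@5:R b1@8:L b2@10:L b3@11:R]

Answer: ball1:lands@8:L ball2:lands@10:L ball3:lands@11:R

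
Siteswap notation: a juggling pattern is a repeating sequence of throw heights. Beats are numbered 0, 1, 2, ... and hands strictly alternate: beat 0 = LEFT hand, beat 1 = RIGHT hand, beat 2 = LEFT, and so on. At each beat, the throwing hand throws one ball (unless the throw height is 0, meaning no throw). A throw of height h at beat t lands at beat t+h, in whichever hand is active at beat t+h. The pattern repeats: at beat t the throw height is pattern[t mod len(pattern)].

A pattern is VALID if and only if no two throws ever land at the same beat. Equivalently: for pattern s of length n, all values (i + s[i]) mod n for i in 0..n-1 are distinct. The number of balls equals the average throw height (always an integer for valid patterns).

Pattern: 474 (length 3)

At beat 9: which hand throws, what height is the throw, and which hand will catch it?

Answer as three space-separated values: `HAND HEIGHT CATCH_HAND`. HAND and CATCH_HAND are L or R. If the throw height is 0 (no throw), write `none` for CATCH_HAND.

Beat 9: 9 mod 2 = 1, so hand = R
Throw height = pattern[9 mod 3] = pattern[0] = 4
Lands at beat 9+4=13, 13 mod 2 = 1, so catch hand = R

Answer: R 4 R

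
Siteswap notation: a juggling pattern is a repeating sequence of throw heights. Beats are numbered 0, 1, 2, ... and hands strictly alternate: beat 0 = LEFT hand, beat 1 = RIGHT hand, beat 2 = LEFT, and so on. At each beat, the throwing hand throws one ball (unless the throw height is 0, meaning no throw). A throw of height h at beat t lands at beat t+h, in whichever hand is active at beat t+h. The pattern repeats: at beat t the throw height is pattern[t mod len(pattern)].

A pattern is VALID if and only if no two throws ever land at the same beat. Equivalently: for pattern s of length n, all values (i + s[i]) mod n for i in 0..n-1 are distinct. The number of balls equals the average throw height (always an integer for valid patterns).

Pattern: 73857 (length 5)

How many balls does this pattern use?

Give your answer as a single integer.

Answer: 6

Derivation:
Pattern = [7, 3, 8, 5, 7], length n = 5
  position 0: throw height = 7, running sum = 7
  position 1: throw height = 3, running sum = 10
  position 2: throw height = 8, running sum = 18
  position 3: throw height = 5, running sum = 23
  position 4: throw height = 7, running sum = 30
Total sum = 30; balls = sum / n = 30 / 5 = 6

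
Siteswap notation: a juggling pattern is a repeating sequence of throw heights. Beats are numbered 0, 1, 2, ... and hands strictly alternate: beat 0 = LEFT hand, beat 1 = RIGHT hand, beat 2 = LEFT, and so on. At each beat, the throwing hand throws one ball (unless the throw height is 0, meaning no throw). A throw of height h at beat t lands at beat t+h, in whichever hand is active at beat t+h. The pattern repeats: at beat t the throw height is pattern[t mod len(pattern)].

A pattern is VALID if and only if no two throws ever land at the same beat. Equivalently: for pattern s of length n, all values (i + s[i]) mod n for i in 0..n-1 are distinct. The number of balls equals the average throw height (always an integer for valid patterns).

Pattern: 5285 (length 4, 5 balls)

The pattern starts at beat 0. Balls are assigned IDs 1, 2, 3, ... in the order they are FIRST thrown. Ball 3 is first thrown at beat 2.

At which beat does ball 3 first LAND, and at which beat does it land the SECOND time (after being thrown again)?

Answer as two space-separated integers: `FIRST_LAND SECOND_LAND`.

Answer: 10 18

Derivation:
Beat 0 (L): throw ball1 h=5 -> lands@5:R; in-air after throw: [b1@5:R]
Beat 1 (R): throw ball2 h=2 -> lands@3:R; in-air after throw: [b2@3:R b1@5:R]
Beat 2 (L): throw ball3 h=8 -> lands@10:L; in-air after throw: [b2@3:R b1@5:R b3@10:L]
Beat 3 (R): throw ball2 h=5 -> lands@8:L; in-air after throw: [b1@5:R b2@8:L b3@10:L]
Beat 4 (L): throw ball4 h=5 -> lands@9:R; in-air after throw: [b1@5:R b2@8:L b4@9:R b3@10:L]
Beat 5 (R): throw ball1 h=2 -> lands@7:R; in-air after throw: [b1@7:R b2@8:L b4@9:R b3@10:L]
Beat 6 (L): throw ball5 h=8 -> lands@14:L; in-air after throw: [b1@7:R b2@8:L b4@9:R b3@10:L b5@14:L]
Beat 7 (R): throw ball1 h=5 -> lands@12:L; in-air after throw: [b2@8:L b4@9:R b3@10:L b1@12:L b5@14:L]
Beat 8 (L): throw ball2 h=5 -> lands@13:R; in-air after throw: [b4@9:R b3@10:L b1@12:L b2@13:R b5@14:L]
Beat 9 (R): throw ball4 h=2 -> lands@11:R; in-air after throw: [b3@10:L b4@11:R b1@12:L b2@13:R b5@14:L]
Beat 10 (L): throw ball3 h=8 -> lands@18:L; in-air after throw: [b4@11:R b1@12:L b2@13:R b5@14:L b3@18:L]
Beat 11 (R): throw ball4 h=5 -> lands@16:L; in-air after throw: [b1@12:L b2@13:R b5@14:L b4@16:L b3@18:L]
Beat 12 (L): throw ball1 h=5 -> lands@17:R; in-air after throw: [b2@13:R b5@14:L b4@16:L b1@17:R b3@18:L]
Beat 13 (R): throw ball2 h=2 -> lands@15:R; in-air after throw: [b5@14:L b2@15:R b4@16:L b1@17:R b3@18:L]
Beat 14 (L): throw ball5 h=8 -> lands@22:L; in-air after throw: [b2@15:R b4@16:L b1@17:R b3@18:L b5@22:L]
Beat 15 (R): throw ball2 h=5 -> lands@20:L; in-air after throw: [b4@16:L b1@17:R b3@18:L b2@20:L b5@22:L]
Beat 16 (L): throw ball4 h=5 -> lands@21:R; in-air after throw: [b1@17:R b3@18:L b2@20:L b4@21:R b5@22:L]
Beat 17 (R): throw ball1 h=2 -> lands@19:R; in-air after throw: [b3@18:L b1@19:R b2@20:L b4@21:R b5@22:L]
Beat 18 (L): throw ball3 h=8 -> lands@26:L; in-air after throw: [b1@19:R b2@20:L b4@21:R b5@22:L b3@26:L]
Ball 3: thrown@2 h=8 -> first land @10; rethrown@10 h=8 -> second land @18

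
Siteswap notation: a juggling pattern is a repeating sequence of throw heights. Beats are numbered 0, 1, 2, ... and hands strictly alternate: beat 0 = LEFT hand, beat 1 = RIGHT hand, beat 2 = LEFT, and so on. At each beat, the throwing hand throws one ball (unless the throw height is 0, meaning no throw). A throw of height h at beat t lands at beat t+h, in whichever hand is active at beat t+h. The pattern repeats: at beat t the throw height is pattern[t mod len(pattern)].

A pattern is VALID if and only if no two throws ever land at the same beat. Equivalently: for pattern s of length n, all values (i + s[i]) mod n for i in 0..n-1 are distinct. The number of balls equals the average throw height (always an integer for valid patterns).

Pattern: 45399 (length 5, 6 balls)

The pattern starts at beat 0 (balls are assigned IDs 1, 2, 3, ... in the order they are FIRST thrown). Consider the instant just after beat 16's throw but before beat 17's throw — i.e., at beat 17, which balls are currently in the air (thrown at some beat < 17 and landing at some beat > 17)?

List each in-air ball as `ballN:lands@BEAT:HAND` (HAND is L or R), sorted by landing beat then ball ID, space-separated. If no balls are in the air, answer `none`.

Answer: ball3:lands@18:L ball4:lands@19:R ball2:lands@21:R ball1:lands@22:L ball5:lands@23:R

Derivation:
Beat 0 (L): throw ball1 h=4 -> lands@4:L; in-air after throw: [b1@4:L]
Beat 1 (R): throw ball2 h=5 -> lands@6:L; in-air after throw: [b1@4:L b2@6:L]
Beat 2 (L): throw ball3 h=3 -> lands@5:R; in-air after throw: [b1@4:L b3@5:R b2@6:L]
Beat 3 (R): throw ball4 h=9 -> lands@12:L; in-air after throw: [b1@4:L b3@5:R b2@6:L b4@12:L]
Beat 4 (L): throw ball1 h=9 -> lands@13:R; in-air after throw: [b3@5:R b2@6:L b4@12:L b1@13:R]
Beat 5 (R): throw ball3 h=4 -> lands@9:R; in-air after throw: [b2@6:L b3@9:R b4@12:L b1@13:R]
Beat 6 (L): throw ball2 h=5 -> lands@11:R; in-air after throw: [b3@9:R b2@11:R b4@12:L b1@13:R]
Beat 7 (R): throw ball5 h=3 -> lands@10:L; in-air after throw: [b3@9:R b5@10:L b2@11:R b4@12:L b1@13:R]
Beat 8 (L): throw ball6 h=9 -> lands@17:R; in-air after throw: [b3@9:R b5@10:L b2@11:R b4@12:L b1@13:R b6@17:R]
Beat 9 (R): throw ball3 h=9 -> lands@18:L; in-air after throw: [b5@10:L b2@11:R b4@12:L b1@13:R b6@17:R b3@18:L]
Beat 10 (L): throw ball5 h=4 -> lands@14:L; in-air after throw: [b2@11:R b4@12:L b1@13:R b5@14:L b6@17:R b3@18:L]
Beat 11 (R): throw ball2 h=5 -> lands@16:L; in-air after throw: [b4@12:L b1@13:R b5@14:L b2@16:L b6@17:R b3@18:L]
Beat 12 (L): throw ball4 h=3 -> lands@15:R; in-air after throw: [b1@13:R b5@14:L b4@15:R b2@16:L b6@17:R b3@18:L]
Beat 13 (R): throw ball1 h=9 -> lands@22:L; in-air after throw: [b5@14:L b4@15:R b2@16:L b6@17:R b3@18:L b1@22:L]
Beat 14 (L): throw ball5 h=9 -> lands@23:R; in-air after throw: [b4@15:R b2@16:L b6@17:R b3@18:L b1@22:L b5@23:R]
Beat 15 (R): throw ball4 h=4 -> lands@19:R; in-air after throw: [b2@16:L b6@17:R b3@18:L b4@19:R b1@22:L b5@23:R]
Beat 16 (L): throw ball2 h=5 -> lands@21:R; in-air after throw: [b6@17:R b3@18:L b4@19:R b2@21:R b1@22:L b5@23:R]
Beat 17 (R): throw ball6 h=3 -> lands@20:L; in-air after throw: [b3@18:L b4@19:R b6@20:L b2@21:R b1@22:L b5@23:R]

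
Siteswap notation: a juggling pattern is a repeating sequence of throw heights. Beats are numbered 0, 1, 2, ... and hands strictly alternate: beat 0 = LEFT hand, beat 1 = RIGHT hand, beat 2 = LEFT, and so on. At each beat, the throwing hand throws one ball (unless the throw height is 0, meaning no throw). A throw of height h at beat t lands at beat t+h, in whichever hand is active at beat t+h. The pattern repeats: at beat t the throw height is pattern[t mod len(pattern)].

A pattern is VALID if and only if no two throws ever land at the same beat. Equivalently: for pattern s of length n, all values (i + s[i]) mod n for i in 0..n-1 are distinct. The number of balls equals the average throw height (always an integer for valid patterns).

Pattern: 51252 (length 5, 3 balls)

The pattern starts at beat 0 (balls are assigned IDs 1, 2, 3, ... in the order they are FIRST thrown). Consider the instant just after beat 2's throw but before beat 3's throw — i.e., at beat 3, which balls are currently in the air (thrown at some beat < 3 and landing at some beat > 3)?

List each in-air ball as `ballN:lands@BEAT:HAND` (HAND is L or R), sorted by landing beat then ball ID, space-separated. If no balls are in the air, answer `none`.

Answer: ball2:lands@4:L ball1:lands@5:R

Derivation:
Beat 0 (L): throw ball1 h=5 -> lands@5:R; in-air after throw: [b1@5:R]
Beat 1 (R): throw ball2 h=1 -> lands@2:L; in-air after throw: [b2@2:L b1@5:R]
Beat 2 (L): throw ball2 h=2 -> lands@4:L; in-air after throw: [b2@4:L b1@5:R]
Beat 3 (R): throw ball3 h=5 -> lands@8:L; in-air after throw: [b2@4:L b1@5:R b3@8:L]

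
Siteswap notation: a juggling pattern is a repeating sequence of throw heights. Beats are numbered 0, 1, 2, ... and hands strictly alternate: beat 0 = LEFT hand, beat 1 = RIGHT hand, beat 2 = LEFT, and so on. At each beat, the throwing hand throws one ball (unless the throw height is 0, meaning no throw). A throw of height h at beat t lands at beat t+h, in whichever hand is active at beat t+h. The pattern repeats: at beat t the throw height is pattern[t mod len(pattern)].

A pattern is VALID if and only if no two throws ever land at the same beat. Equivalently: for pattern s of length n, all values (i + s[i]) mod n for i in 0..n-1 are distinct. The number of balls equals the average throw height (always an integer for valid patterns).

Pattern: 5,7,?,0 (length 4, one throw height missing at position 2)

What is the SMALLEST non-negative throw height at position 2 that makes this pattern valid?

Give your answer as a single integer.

i=0: (0 + 5) mod 4 = 1
i=1: (1 + 7) mod 4 = 0
i=2: s[i]=? (unknown)
i=3: (3 + 0) mod 4 = 3
Known residues: [0, 1, 3]; need a permutation of 0..3, so missing residue r = 2
Need (2 + s) mod 4 = 2; smallest s = (2 - 2) mod 4 = 0

Answer: 0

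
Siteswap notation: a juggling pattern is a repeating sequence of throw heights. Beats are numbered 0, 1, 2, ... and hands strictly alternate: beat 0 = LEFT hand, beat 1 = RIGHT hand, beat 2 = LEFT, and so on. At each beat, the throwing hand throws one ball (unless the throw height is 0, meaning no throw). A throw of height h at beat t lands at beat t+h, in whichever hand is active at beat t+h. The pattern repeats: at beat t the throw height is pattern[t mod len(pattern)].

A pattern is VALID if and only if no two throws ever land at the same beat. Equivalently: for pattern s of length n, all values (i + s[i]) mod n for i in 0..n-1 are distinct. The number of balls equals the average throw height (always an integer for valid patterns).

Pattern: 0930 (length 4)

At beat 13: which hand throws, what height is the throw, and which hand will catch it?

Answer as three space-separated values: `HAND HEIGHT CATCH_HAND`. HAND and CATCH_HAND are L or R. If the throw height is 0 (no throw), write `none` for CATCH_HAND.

Answer: R 9 L

Derivation:
Beat 13: 13 mod 2 = 1, so hand = R
Throw height = pattern[13 mod 4] = pattern[1] = 9
Lands at beat 13+9=22, 22 mod 2 = 0, so catch hand = L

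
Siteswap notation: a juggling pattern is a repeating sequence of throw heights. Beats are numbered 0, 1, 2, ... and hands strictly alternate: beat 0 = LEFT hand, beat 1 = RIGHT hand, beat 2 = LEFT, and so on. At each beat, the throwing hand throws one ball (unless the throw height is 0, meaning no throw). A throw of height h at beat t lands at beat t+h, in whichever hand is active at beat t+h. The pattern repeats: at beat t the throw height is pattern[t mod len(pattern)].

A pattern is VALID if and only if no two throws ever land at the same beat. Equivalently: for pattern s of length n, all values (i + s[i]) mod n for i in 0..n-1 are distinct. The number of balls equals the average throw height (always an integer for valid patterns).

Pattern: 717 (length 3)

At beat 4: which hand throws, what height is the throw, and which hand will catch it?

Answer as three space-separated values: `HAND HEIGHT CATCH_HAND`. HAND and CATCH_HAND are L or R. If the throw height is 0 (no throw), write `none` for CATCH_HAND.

Beat 4: 4 mod 2 = 0, so hand = L
Throw height = pattern[4 mod 3] = pattern[1] = 1
Lands at beat 4+1=5, 5 mod 2 = 1, so catch hand = R

Answer: L 1 R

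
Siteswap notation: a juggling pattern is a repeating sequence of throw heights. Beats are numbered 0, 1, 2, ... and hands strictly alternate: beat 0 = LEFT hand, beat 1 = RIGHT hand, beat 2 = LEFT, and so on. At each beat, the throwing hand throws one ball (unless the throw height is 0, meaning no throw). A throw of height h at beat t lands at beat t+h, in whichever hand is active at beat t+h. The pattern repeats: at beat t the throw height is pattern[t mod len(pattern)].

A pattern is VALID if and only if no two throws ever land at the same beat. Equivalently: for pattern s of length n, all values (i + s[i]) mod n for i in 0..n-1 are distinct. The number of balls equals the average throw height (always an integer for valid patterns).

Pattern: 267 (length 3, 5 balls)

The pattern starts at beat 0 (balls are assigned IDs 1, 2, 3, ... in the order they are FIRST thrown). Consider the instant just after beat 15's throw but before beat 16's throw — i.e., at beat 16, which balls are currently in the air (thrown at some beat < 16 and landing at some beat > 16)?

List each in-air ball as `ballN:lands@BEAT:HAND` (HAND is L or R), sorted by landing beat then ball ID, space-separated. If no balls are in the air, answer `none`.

Answer: ball5:lands@17:R ball1:lands@18:L ball2:lands@19:R ball3:lands@21:R

Derivation:
Beat 0 (L): throw ball1 h=2 -> lands@2:L; in-air after throw: [b1@2:L]
Beat 1 (R): throw ball2 h=6 -> lands@7:R; in-air after throw: [b1@2:L b2@7:R]
Beat 2 (L): throw ball1 h=7 -> lands@9:R; in-air after throw: [b2@7:R b1@9:R]
Beat 3 (R): throw ball3 h=2 -> lands@5:R; in-air after throw: [b3@5:R b2@7:R b1@9:R]
Beat 4 (L): throw ball4 h=6 -> lands@10:L; in-air after throw: [b3@5:R b2@7:R b1@9:R b4@10:L]
Beat 5 (R): throw ball3 h=7 -> lands@12:L; in-air after throw: [b2@7:R b1@9:R b4@10:L b3@12:L]
Beat 6 (L): throw ball5 h=2 -> lands@8:L; in-air after throw: [b2@7:R b5@8:L b1@9:R b4@10:L b3@12:L]
Beat 7 (R): throw ball2 h=6 -> lands@13:R; in-air after throw: [b5@8:L b1@9:R b4@10:L b3@12:L b2@13:R]
Beat 8 (L): throw ball5 h=7 -> lands@15:R; in-air after throw: [b1@9:R b4@10:L b3@12:L b2@13:R b5@15:R]
Beat 9 (R): throw ball1 h=2 -> lands@11:R; in-air after throw: [b4@10:L b1@11:R b3@12:L b2@13:R b5@15:R]
Beat 10 (L): throw ball4 h=6 -> lands@16:L; in-air after throw: [b1@11:R b3@12:L b2@13:R b5@15:R b4@16:L]
Beat 11 (R): throw ball1 h=7 -> lands@18:L; in-air after throw: [b3@12:L b2@13:R b5@15:R b4@16:L b1@18:L]
Beat 12 (L): throw ball3 h=2 -> lands@14:L; in-air after throw: [b2@13:R b3@14:L b5@15:R b4@16:L b1@18:L]
Beat 13 (R): throw ball2 h=6 -> lands@19:R; in-air after throw: [b3@14:L b5@15:R b4@16:L b1@18:L b2@19:R]
Beat 14 (L): throw ball3 h=7 -> lands@21:R; in-air after throw: [b5@15:R b4@16:L b1@18:L b2@19:R b3@21:R]
Beat 15 (R): throw ball5 h=2 -> lands@17:R; in-air after throw: [b4@16:L b5@17:R b1@18:L b2@19:R b3@21:R]
Beat 16 (L): throw ball4 h=6 -> lands@22:L; in-air after throw: [b5@17:R b1@18:L b2@19:R b3@21:R b4@22:L]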